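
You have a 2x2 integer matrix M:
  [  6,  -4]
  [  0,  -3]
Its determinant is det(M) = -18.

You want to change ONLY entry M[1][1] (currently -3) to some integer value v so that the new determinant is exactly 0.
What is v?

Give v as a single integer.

Answer: 0

Derivation:
det is linear in entry M[1][1]: det = old_det + (v - -3) * C_11
Cofactor C_11 = 6
Want det = 0: -18 + (v - -3) * 6 = 0
  (v - -3) = 18 / 6 = 3
  v = -3 + (3) = 0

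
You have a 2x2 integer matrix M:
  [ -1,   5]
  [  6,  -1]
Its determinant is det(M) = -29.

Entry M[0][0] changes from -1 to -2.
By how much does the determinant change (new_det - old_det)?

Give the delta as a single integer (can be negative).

Answer: 1

Derivation:
Cofactor C_00 = -1
Entry delta = -2 - -1 = -1
Det delta = entry_delta * cofactor = -1 * -1 = 1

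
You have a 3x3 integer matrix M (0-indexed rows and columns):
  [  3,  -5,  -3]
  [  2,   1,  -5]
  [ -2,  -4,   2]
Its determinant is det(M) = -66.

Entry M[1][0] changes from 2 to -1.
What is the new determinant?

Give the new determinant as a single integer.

Answer: -132

Derivation:
det is linear in row 1: changing M[1][0] by delta changes det by delta * cofactor(1,0).
Cofactor C_10 = (-1)^(1+0) * minor(1,0) = 22
Entry delta = -1 - 2 = -3
Det delta = -3 * 22 = -66
New det = -66 + -66 = -132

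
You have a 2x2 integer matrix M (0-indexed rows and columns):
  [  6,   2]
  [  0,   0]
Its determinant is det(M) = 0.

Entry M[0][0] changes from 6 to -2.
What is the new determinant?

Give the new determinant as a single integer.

Answer: 0

Derivation:
det is linear in row 0: changing M[0][0] by delta changes det by delta * cofactor(0,0).
Cofactor C_00 = (-1)^(0+0) * minor(0,0) = 0
Entry delta = -2 - 6 = -8
Det delta = -8 * 0 = 0
New det = 0 + 0 = 0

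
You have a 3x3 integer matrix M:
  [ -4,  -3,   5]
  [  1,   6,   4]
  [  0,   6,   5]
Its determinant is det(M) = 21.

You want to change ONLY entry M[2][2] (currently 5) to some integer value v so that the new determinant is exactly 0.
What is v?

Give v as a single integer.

det is linear in entry M[2][2]: det = old_det + (v - 5) * C_22
Cofactor C_22 = -21
Want det = 0: 21 + (v - 5) * -21 = 0
  (v - 5) = -21 / -21 = 1
  v = 5 + (1) = 6

Answer: 6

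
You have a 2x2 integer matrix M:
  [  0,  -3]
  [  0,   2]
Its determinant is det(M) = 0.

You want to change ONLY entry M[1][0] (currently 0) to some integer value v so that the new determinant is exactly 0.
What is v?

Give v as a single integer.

det is linear in entry M[1][0]: det = old_det + (v - 0) * C_10
Cofactor C_10 = 3
Want det = 0: 0 + (v - 0) * 3 = 0
  (v - 0) = 0 / 3 = 0
  v = 0 + (0) = 0

Answer: 0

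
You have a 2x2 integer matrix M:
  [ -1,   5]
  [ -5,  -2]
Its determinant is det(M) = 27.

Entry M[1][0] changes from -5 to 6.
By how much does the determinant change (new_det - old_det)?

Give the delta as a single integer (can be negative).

Answer: -55

Derivation:
Cofactor C_10 = -5
Entry delta = 6 - -5 = 11
Det delta = entry_delta * cofactor = 11 * -5 = -55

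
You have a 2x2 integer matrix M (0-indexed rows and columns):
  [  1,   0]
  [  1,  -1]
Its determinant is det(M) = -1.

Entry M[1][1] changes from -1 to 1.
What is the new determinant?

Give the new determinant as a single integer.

Answer: 1

Derivation:
det is linear in row 1: changing M[1][1] by delta changes det by delta * cofactor(1,1).
Cofactor C_11 = (-1)^(1+1) * minor(1,1) = 1
Entry delta = 1 - -1 = 2
Det delta = 2 * 1 = 2
New det = -1 + 2 = 1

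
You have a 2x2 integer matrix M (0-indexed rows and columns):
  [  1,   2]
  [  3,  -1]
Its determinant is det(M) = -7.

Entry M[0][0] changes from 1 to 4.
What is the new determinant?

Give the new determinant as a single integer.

Answer: -10

Derivation:
det is linear in row 0: changing M[0][0] by delta changes det by delta * cofactor(0,0).
Cofactor C_00 = (-1)^(0+0) * minor(0,0) = -1
Entry delta = 4 - 1 = 3
Det delta = 3 * -1 = -3
New det = -7 + -3 = -10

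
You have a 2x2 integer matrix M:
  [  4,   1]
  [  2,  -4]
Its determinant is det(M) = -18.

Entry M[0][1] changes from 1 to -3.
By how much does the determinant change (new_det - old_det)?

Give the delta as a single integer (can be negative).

Answer: 8

Derivation:
Cofactor C_01 = -2
Entry delta = -3 - 1 = -4
Det delta = entry_delta * cofactor = -4 * -2 = 8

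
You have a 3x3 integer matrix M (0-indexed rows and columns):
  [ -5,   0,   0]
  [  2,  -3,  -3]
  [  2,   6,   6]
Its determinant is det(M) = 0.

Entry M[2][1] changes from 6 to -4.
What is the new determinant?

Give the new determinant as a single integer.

det is linear in row 2: changing M[2][1] by delta changes det by delta * cofactor(2,1).
Cofactor C_21 = (-1)^(2+1) * minor(2,1) = -15
Entry delta = -4 - 6 = -10
Det delta = -10 * -15 = 150
New det = 0 + 150 = 150

Answer: 150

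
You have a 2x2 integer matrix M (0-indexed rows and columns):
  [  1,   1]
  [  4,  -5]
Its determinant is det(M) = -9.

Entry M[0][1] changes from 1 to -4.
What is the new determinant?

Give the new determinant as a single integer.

det is linear in row 0: changing M[0][1] by delta changes det by delta * cofactor(0,1).
Cofactor C_01 = (-1)^(0+1) * minor(0,1) = -4
Entry delta = -4 - 1 = -5
Det delta = -5 * -4 = 20
New det = -9 + 20 = 11

Answer: 11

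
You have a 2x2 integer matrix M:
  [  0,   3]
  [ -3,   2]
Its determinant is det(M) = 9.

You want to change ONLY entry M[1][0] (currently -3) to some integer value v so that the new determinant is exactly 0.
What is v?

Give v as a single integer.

Answer: 0

Derivation:
det is linear in entry M[1][0]: det = old_det + (v - -3) * C_10
Cofactor C_10 = -3
Want det = 0: 9 + (v - -3) * -3 = 0
  (v - -3) = -9 / -3 = 3
  v = -3 + (3) = 0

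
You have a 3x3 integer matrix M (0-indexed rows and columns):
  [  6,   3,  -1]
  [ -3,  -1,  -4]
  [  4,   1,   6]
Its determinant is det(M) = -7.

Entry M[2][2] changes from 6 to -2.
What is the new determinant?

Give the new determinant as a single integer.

Answer: -31

Derivation:
det is linear in row 2: changing M[2][2] by delta changes det by delta * cofactor(2,2).
Cofactor C_22 = (-1)^(2+2) * minor(2,2) = 3
Entry delta = -2 - 6 = -8
Det delta = -8 * 3 = -24
New det = -7 + -24 = -31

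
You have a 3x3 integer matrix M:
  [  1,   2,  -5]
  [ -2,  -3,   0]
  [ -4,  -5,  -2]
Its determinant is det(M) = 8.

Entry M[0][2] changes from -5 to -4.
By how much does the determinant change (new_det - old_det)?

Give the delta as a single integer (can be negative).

Answer: -2

Derivation:
Cofactor C_02 = -2
Entry delta = -4 - -5 = 1
Det delta = entry_delta * cofactor = 1 * -2 = -2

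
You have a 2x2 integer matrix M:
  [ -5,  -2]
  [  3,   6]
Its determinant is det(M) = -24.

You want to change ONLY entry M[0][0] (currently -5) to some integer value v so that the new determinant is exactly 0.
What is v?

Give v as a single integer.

Answer: -1

Derivation:
det is linear in entry M[0][0]: det = old_det + (v - -5) * C_00
Cofactor C_00 = 6
Want det = 0: -24 + (v - -5) * 6 = 0
  (v - -5) = 24 / 6 = 4
  v = -5 + (4) = -1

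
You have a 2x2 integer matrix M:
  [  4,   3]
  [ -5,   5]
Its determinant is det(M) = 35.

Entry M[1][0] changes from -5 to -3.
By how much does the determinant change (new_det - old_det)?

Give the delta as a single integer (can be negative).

Cofactor C_10 = -3
Entry delta = -3 - -5 = 2
Det delta = entry_delta * cofactor = 2 * -3 = -6

Answer: -6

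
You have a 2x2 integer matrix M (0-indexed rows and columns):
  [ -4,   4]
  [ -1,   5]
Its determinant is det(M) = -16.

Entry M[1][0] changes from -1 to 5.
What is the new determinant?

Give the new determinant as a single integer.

Answer: -40

Derivation:
det is linear in row 1: changing M[1][0] by delta changes det by delta * cofactor(1,0).
Cofactor C_10 = (-1)^(1+0) * minor(1,0) = -4
Entry delta = 5 - -1 = 6
Det delta = 6 * -4 = -24
New det = -16 + -24 = -40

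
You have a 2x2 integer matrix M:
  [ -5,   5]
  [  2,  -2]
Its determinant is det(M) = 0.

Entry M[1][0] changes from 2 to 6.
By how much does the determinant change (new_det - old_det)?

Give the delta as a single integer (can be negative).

Cofactor C_10 = -5
Entry delta = 6 - 2 = 4
Det delta = entry_delta * cofactor = 4 * -5 = -20

Answer: -20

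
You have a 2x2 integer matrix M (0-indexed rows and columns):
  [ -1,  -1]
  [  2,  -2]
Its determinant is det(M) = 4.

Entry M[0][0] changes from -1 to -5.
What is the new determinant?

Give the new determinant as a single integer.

Answer: 12

Derivation:
det is linear in row 0: changing M[0][0] by delta changes det by delta * cofactor(0,0).
Cofactor C_00 = (-1)^(0+0) * minor(0,0) = -2
Entry delta = -5 - -1 = -4
Det delta = -4 * -2 = 8
New det = 4 + 8 = 12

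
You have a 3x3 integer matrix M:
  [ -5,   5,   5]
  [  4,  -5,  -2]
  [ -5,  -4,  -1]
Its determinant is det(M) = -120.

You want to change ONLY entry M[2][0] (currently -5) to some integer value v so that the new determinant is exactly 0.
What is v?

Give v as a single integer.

det is linear in entry M[2][0]: det = old_det + (v - -5) * C_20
Cofactor C_20 = 15
Want det = 0: -120 + (v - -5) * 15 = 0
  (v - -5) = 120 / 15 = 8
  v = -5 + (8) = 3

Answer: 3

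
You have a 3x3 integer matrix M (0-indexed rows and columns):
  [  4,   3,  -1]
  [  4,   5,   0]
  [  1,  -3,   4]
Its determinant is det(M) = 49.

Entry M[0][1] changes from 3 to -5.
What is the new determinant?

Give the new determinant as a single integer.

det is linear in row 0: changing M[0][1] by delta changes det by delta * cofactor(0,1).
Cofactor C_01 = (-1)^(0+1) * minor(0,1) = -16
Entry delta = -5 - 3 = -8
Det delta = -8 * -16 = 128
New det = 49 + 128 = 177

Answer: 177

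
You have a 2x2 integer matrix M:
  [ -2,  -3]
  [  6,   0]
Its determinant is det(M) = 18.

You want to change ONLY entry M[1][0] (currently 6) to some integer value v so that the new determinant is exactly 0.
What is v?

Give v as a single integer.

det is linear in entry M[1][0]: det = old_det + (v - 6) * C_10
Cofactor C_10 = 3
Want det = 0: 18 + (v - 6) * 3 = 0
  (v - 6) = -18 / 3 = -6
  v = 6 + (-6) = 0

Answer: 0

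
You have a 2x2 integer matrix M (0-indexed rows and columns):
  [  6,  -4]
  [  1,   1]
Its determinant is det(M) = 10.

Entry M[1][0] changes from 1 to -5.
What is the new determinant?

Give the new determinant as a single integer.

det is linear in row 1: changing M[1][0] by delta changes det by delta * cofactor(1,0).
Cofactor C_10 = (-1)^(1+0) * minor(1,0) = 4
Entry delta = -5 - 1 = -6
Det delta = -6 * 4 = -24
New det = 10 + -24 = -14

Answer: -14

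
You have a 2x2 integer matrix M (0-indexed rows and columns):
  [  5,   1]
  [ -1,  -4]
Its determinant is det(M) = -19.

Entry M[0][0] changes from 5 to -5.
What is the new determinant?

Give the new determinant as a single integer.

Answer: 21

Derivation:
det is linear in row 0: changing M[0][0] by delta changes det by delta * cofactor(0,0).
Cofactor C_00 = (-1)^(0+0) * minor(0,0) = -4
Entry delta = -5 - 5 = -10
Det delta = -10 * -4 = 40
New det = -19 + 40 = 21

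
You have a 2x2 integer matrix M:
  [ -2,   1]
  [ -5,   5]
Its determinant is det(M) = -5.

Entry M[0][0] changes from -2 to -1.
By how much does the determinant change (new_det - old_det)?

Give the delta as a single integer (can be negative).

Answer: 5

Derivation:
Cofactor C_00 = 5
Entry delta = -1 - -2 = 1
Det delta = entry_delta * cofactor = 1 * 5 = 5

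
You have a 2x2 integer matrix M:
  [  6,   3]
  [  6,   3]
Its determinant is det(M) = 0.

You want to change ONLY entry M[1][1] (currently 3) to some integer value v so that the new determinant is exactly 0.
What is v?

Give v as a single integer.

Answer: 3

Derivation:
det is linear in entry M[1][1]: det = old_det + (v - 3) * C_11
Cofactor C_11 = 6
Want det = 0: 0 + (v - 3) * 6 = 0
  (v - 3) = 0 / 6 = 0
  v = 3 + (0) = 3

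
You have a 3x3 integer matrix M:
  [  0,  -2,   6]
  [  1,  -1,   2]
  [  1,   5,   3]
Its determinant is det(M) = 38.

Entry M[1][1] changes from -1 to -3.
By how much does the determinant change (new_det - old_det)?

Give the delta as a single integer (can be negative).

Cofactor C_11 = -6
Entry delta = -3 - -1 = -2
Det delta = entry_delta * cofactor = -2 * -6 = 12

Answer: 12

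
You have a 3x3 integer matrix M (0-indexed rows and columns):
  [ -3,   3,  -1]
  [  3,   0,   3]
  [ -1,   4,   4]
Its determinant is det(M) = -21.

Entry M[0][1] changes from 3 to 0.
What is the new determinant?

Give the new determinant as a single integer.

Answer: 24

Derivation:
det is linear in row 0: changing M[0][1] by delta changes det by delta * cofactor(0,1).
Cofactor C_01 = (-1)^(0+1) * minor(0,1) = -15
Entry delta = 0 - 3 = -3
Det delta = -3 * -15 = 45
New det = -21 + 45 = 24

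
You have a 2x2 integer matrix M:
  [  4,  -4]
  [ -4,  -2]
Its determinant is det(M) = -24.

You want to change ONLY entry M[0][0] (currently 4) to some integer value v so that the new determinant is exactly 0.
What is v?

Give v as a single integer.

det is linear in entry M[0][0]: det = old_det + (v - 4) * C_00
Cofactor C_00 = -2
Want det = 0: -24 + (v - 4) * -2 = 0
  (v - 4) = 24 / -2 = -12
  v = 4 + (-12) = -8

Answer: -8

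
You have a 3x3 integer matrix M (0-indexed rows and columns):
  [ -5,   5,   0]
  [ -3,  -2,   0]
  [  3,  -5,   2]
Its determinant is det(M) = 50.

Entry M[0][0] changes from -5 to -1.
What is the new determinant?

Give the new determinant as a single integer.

det is linear in row 0: changing M[0][0] by delta changes det by delta * cofactor(0,0).
Cofactor C_00 = (-1)^(0+0) * minor(0,0) = -4
Entry delta = -1 - -5 = 4
Det delta = 4 * -4 = -16
New det = 50 + -16 = 34

Answer: 34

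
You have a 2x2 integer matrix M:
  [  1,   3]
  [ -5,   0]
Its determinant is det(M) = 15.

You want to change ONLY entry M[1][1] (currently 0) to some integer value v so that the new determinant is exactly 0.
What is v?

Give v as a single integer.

det is linear in entry M[1][1]: det = old_det + (v - 0) * C_11
Cofactor C_11 = 1
Want det = 0: 15 + (v - 0) * 1 = 0
  (v - 0) = -15 / 1 = -15
  v = 0 + (-15) = -15

Answer: -15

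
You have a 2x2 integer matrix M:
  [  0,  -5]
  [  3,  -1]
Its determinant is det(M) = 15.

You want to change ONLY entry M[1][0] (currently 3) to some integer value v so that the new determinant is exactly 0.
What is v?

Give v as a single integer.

det is linear in entry M[1][0]: det = old_det + (v - 3) * C_10
Cofactor C_10 = 5
Want det = 0: 15 + (v - 3) * 5 = 0
  (v - 3) = -15 / 5 = -3
  v = 3 + (-3) = 0

Answer: 0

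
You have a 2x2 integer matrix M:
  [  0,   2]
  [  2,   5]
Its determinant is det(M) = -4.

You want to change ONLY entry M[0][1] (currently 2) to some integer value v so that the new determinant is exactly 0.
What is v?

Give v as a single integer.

det is linear in entry M[0][1]: det = old_det + (v - 2) * C_01
Cofactor C_01 = -2
Want det = 0: -4 + (v - 2) * -2 = 0
  (v - 2) = 4 / -2 = -2
  v = 2 + (-2) = 0

Answer: 0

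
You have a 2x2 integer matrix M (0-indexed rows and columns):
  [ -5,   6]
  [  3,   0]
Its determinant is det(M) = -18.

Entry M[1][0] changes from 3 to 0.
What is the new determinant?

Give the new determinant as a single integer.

Answer: 0

Derivation:
det is linear in row 1: changing M[1][0] by delta changes det by delta * cofactor(1,0).
Cofactor C_10 = (-1)^(1+0) * minor(1,0) = -6
Entry delta = 0 - 3 = -3
Det delta = -3 * -6 = 18
New det = -18 + 18 = 0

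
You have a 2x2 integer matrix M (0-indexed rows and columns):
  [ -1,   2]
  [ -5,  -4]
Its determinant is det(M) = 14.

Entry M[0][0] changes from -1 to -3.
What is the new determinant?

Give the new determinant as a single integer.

Answer: 22

Derivation:
det is linear in row 0: changing M[0][0] by delta changes det by delta * cofactor(0,0).
Cofactor C_00 = (-1)^(0+0) * minor(0,0) = -4
Entry delta = -3 - -1 = -2
Det delta = -2 * -4 = 8
New det = 14 + 8 = 22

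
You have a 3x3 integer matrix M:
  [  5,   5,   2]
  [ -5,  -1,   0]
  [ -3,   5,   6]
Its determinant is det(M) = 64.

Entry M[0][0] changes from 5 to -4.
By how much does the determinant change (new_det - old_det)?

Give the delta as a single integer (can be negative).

Cofactor C_00 = -6
Entry delta = -4 - 5 = -9
Det delta = entry_delta * cofactor = -9 * -6 = 54

Answer: 54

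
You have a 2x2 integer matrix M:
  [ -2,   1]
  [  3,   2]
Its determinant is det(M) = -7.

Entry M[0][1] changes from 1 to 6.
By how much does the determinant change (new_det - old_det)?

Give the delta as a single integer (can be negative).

Answer: -15

Derivation:
Cofactor C_01 = -3
Entry delta = 6 - 1 = 5
Det delta = entry_delta * cofactor = 5 * -3 = -15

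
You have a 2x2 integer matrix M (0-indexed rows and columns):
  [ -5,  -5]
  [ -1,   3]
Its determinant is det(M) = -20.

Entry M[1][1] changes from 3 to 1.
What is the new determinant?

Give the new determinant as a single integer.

Answer: -10

Derivation:
det is linear in row 1: changing M[1][1] by delta changes det by delta * cofactor(1,1).
Cofactor C_11 = (-1)^(1+1) * minor(1,1) = -5
Entry delta = 1 - 3 = -2
Det delta = -2 * -5 = 10
New det = -20 + 10 = -10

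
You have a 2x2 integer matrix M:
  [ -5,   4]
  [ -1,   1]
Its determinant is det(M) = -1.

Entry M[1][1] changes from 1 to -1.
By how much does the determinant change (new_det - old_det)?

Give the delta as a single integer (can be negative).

Answer: 10

Derivation:
Cofactor C_11 = -5
Entry delta = -1 - 1 = -2
Det delta = entry_delta * cofactor = -2 * -5 = 10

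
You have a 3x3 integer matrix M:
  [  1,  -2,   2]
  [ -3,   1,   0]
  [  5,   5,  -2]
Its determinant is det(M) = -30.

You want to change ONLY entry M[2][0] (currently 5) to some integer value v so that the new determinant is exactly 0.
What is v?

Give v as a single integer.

Answer: -10

Derivation:
det is linear in entry M[2][0]: det = old_det + (v - 5) * C_20
Cofactor C_20 = -2
Want det = 0: -30 + (v - 5) * -2 = 0
  (v - 5) = 30 / -2 = -15
  v = 5 + (-15) = -10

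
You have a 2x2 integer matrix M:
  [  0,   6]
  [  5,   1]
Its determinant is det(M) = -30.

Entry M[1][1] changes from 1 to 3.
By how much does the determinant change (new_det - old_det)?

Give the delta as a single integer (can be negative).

Cofactor C_11 = 0
Entry delta = 3 - 1 = 2
Det delta = entry_delta * cofactor = 2 * 0 = 0

Answer: 0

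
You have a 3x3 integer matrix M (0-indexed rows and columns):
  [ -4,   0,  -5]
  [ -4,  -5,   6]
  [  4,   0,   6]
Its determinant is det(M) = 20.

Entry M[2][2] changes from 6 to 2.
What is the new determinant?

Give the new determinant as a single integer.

Answer: -60

Derivation:
det is linear in row 2: changing M[2][2] by delta changes det by delta * cofactor(2,2).
Cofactor C_22 = (-1)^(2+2) * minor(2,2) = 20
Entry delta = 2 - 6 = -4
Det delta = -4 * 20 = -80
New det = 20 + -80 = -60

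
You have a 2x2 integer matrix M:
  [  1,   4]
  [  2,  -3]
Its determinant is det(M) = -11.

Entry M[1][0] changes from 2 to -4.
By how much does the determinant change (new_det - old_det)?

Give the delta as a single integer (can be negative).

Cofactor C_10 = -4
Entry delta = -4 - 2 = -6
Det delta = entry_delta * cofactor = -6 * -4 = 24

Answer: 24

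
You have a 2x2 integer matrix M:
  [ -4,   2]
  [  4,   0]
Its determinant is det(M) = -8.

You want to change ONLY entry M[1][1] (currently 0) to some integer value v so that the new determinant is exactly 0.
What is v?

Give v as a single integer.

det is linear in entry M[1][1]: det = old_det + (v - 0) * C_11
Cofactor C_11 = -4
Want det = 0: -8 + (v - 0) * -4 = 0
  (v - 0) = 8 / -4 = -2
  v = 0 + (-2) = -2

Answer: -2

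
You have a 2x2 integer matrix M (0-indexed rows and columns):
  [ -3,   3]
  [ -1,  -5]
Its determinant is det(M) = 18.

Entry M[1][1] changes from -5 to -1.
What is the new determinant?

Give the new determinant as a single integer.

Answer: 6

Derivation:
det is linear in row 1: changing M[1][1] by delta changes det by delta * cofactor(1,1).
Cofactor C_11 = (-1)^(1+1) * minor(1,1) = -3
Entry delta = -1 - -5 = 4
Det delta = 4 * -3 = -12
New det = 18 + -12 = 6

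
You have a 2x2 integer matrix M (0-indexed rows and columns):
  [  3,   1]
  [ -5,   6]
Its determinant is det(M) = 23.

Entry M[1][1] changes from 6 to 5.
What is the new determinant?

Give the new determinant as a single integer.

det is linear in row 1: changing M[1][1] by delta changes det by delta * cofactor(1,1).
Cofactor C_11 = (-1)^(1+1) * minor(1,1) = 3
Entry delta = 5 - 6 = -1
Det delta = -1 * 3 = -3
New det = 23 + -3 = 20

Answer: 20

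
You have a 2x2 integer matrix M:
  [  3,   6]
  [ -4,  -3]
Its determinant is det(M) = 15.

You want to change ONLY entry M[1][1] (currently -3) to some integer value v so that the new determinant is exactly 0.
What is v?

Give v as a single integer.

det is linear in entry M[1][1]: det = old_det + (v - -3) * C_11
Cofactor C_11 = 3
Want det = 0: 15 + (v - -3) * 3 = 0
  (v - -3) = -15 / 3 = -5
  v = -3 + (-5) = -8

Answer: -8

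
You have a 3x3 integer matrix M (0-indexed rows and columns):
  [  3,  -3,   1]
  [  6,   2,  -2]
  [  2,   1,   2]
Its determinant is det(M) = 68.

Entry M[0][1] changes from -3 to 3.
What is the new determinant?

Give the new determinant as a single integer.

Answer: -28

Derivation:
det is linear in row 0: changing M[0][1] by delta changes det by delta * cofactor(0,1).
Cofactor C_01 = (-1)^(0+1) * minor(0,1) = -16
Entry delta = 3 - -3 = 6
Det delta = 6 * -16 = -96
New det = 68 + -96 = -28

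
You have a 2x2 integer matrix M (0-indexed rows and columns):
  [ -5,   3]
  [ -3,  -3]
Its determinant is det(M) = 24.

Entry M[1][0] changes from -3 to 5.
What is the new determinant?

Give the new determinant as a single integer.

Answer: 0

Derivation:
det is linear in row 1: changing M[1][0] by delta changes det by delta * cofactor(1,0).
Cofactor C_10 = (-1)^(1+0) * minor(1,0) = -3
Entry delta = 5 - -3 = 8
Det delta = 8 * -3 = -24
New det = 24 + -24 = 0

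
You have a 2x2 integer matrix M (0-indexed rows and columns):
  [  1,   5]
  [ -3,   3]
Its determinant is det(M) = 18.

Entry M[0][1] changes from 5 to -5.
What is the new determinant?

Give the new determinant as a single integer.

det is linear in row 0: changing M[0][1] by delta changes det by delta * cofactor(0,1).
Cofactor C_01 = (-1)^(0+1) * minor(0,1) = 3
Entry delta = -5 - 5 = -10
Det delta = -10 * 3 = -30
New det = 18 + -30 = -12

Answer: -12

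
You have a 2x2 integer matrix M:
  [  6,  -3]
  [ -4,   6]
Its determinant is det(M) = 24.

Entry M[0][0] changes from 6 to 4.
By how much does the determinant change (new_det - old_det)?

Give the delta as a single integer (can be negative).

Cofactor C_00 = 6
Entry delta = 4 - 6 = -2
Det delta = entry_delta * cofactor = -2 * 6 = -12

Answer: -12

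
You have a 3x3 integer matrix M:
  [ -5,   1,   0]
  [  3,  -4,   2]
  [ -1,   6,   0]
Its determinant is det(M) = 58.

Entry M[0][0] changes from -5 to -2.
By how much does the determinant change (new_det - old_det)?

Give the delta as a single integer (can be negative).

Cofactor C_00 = -12
Entry delta = -2 - -5 = 3
Det delta = entry_delta * cofactor = 3 * -12 = -36

Answer: -36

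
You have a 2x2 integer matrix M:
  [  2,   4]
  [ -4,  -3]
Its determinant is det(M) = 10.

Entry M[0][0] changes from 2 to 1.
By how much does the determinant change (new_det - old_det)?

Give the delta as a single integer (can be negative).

Cofactor C_00 = -3
Entry delta = 1 - 2 = -1
Det delta = entry_delta * cofactor = -1 * -3 = 3

Answer: 3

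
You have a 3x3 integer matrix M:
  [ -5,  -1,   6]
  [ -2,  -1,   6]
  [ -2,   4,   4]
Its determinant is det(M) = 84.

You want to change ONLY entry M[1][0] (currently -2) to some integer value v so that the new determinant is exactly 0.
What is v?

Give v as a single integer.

det is linear in entry M[1][0]: det = old_det + (v - -2) * C_10
Cofactor C_10 = 28
Want det = 0: 84 + (v - -2) * 28 = 0
  (v - -2) = -84 / 28 = -3
  v = -2 + (-3) = -5

Answer: -5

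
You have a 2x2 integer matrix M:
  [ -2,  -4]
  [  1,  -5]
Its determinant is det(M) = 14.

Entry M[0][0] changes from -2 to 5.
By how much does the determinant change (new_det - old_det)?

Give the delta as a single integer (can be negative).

Answer: -35

Derivation:
Cofactor C_00 = -5
Entry delta = 5 - -2 = 7
Det delta = entry_delta * cofactor = 7 * -5 = -35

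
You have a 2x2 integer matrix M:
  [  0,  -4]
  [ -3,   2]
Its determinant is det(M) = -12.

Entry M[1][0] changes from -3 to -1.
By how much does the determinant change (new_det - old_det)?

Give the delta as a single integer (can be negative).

Answer: 8

Derivation:
Cofactor C_10 = 4
Entry delta = -1 - -3 = 2
Det delta = entry_delta * cofactor = 2 * 4 = 8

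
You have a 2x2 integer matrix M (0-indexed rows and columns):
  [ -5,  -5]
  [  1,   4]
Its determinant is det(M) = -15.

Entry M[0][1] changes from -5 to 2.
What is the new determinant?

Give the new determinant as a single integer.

Answer: -22

Derivation:
det is linear in row 0: changing M[0][1] by delta changes det by delta * cofactor(0,1).
Cofactor C_01 = (-1)^(0+1) * minor(0,1) = -1
Entry delta = 2 - -5 = 7
Det delta = 7 * -1 = -7
New det = -15 + -7 = -22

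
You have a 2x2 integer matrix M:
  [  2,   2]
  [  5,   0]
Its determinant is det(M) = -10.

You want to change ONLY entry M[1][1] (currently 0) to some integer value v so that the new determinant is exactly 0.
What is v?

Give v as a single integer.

Answer: 5

Derivation:
det is linear in entry M[1][1]: det = old_det + (v - 0) * C_11
Cofactor C_11 = 2
Want det = 0: -10 + (v - 0) * 2 = 0
  (v - 0) = 10 / 2 = 5
  v = 0 + (5) = 5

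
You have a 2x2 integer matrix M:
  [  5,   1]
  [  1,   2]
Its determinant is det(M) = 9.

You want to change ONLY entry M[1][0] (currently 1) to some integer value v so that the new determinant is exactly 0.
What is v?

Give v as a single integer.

Answer: 10

Derivation:
det is linear in entry M[1][0]: det = old_det + (v - 1) * C_10
Cofactor C_10 = -1
Want det = 0: 9 + (v - 1) * -1 = 0
  (v - 1) = -9 / -1 = 9
  v = 1 + (9) = 10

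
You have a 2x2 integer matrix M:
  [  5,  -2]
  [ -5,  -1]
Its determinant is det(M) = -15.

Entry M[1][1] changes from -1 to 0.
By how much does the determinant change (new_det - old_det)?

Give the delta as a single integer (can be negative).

Answer: 5

Derivation:
Cofactor C_11 = 5
Entry delta = 0 - -1 = 1
Det delta = entry_delta * cofactor = 1 * 5 = 5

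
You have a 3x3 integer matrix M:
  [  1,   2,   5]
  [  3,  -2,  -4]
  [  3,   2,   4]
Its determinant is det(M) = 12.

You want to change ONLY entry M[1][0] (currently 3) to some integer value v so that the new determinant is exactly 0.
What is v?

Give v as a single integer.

Answer: -3

Derivation:
det is linear in entry M[1][0]: det = old_det + (v - 3) * C_10
Cofactor C_10 = 2
Want det = 0: 12 + (v - 3) * 2 = 0
  (v - 3) = -12 / 2 = -6
  v = 3 + (-6) = -3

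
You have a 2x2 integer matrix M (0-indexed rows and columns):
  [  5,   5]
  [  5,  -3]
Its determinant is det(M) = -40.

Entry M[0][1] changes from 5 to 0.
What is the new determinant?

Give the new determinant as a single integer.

Answer: -15

Derivation:
det is linear in row 0: changing M[0][1] by delta changes det by delta * cofactor(0,1).
Cofactor C_01 = (-1)^(0+1) * minor(0,1) = -5
Entry delta = 0 - 5 = -5
Det delta = -5 * -5 = 25
New det = -40 + 25 = -15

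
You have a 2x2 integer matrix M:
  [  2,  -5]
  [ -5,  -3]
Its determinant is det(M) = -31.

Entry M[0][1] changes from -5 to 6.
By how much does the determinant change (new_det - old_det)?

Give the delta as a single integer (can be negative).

Answer: 55

Derivation:
Cofactor C_01 = 5
Entry delta = 6 - -5 = 11
Det delta = entry_delta * cofactor = 11 * 5 = 55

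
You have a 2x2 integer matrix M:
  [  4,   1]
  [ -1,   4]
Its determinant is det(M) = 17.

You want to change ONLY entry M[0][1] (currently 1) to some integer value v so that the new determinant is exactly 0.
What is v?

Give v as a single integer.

Answer: -16

Derivation:
det is linear in entry M[0][1]: det = old_det + (v - 1) * C_01
Cofactor C_01 = 1
Want det = 0: 17 + (v - 1) * 1 = 0
  (v - 1) = -17 / 1 = -17
  v = 1 + (-17) = -16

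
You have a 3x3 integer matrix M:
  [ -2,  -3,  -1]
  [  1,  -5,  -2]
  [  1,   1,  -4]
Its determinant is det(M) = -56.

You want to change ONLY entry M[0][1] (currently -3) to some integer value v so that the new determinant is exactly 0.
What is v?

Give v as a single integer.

det is linear in entry M[0][1]: det = old_det + (v - -3) * C_01
Cofactor C_01 = 2
Want det = 0: -56 + (v - -3) * 2 = 0
  (v - -3) = 56 / 2 = 28
  v = -3 + (28) = 25

Answer: 25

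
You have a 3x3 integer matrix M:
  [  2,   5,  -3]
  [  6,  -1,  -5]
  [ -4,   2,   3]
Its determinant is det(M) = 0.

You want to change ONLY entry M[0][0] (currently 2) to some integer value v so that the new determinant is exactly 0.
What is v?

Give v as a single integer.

Answer: 2

Derivation:
det is linear in entry M[0][0]: det = old_det + (v - 2) * C_00
Cofactor C_00 = 7
Want det = 0: 0 + (v - 2) * 7 = 0
  (v - 2) = 0 / 7 = 0
  v = 2 + (0) = 2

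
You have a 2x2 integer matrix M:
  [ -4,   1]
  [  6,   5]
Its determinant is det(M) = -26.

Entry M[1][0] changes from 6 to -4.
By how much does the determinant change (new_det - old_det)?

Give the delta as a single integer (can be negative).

Answer: 10

Derivation:
Cofactor C_10 = -1
Entry delta = -4 - 6 = -10
Det delta = entry_delta * cofactor = -10 * -1 = 10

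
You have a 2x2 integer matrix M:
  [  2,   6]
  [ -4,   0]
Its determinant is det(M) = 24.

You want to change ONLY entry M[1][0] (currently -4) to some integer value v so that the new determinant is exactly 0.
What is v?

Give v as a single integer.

Answer: 0

Derivation:
det is linear in entry M[1][0]: det = old_det + (v - -4) * C_10
Cofactor C_10 = -6
Want det = 0: 24 + (v - -4) * -6 = 0
  (v - -4) = -24 / -6 = 4
  v = -4 + (4) = 0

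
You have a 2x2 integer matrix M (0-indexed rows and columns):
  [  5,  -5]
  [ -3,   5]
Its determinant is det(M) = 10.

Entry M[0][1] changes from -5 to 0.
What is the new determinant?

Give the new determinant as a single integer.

det is linear in row 0: changing M[0][1] by delta changes det by delta * cofactor(0,1).
Cofactor C_01 = (-1)^(0+1) * minor(0,1) = 3
Entry delta = 0 - -5 = 5
Det delta = 5 * 3 = 15
New det = 10 + 15 = 25

Answer: 25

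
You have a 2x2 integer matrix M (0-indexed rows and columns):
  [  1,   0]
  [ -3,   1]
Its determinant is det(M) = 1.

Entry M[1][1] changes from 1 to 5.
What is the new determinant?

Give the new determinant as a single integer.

Answer: 5

Derivation:
det is linear in row 1: changing M[1][1] by delta changes det by delta * cofactor(1,1).
Cofactor C_11 = (-1)^(1+1) * minor(1,1) = 1
Entry delta = 5 - 1 = 4
Det delta = 4 * 1 = 4
New det = 1 + 4 = 5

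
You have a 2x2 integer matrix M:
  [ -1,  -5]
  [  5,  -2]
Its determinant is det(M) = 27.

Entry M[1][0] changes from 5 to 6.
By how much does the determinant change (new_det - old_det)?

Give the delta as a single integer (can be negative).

Cofactor C_10 = 5
Entry delta = 6 - 5 = 1
Det delta = entry_delta * cofactor = 1 * 5 = 5

Answer: 5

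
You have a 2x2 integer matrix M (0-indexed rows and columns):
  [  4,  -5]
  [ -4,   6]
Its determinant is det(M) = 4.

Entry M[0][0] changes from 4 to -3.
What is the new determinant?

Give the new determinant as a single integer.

det is linear in row 0: changing M[0][0] by delta changes det by delta * cofactor(0,0).
Cofactor C_00 = (-1)^(0+0) * minor(0,0) = 6
Entry delta = -3 - 4 = -7
Det delta = -7 * 6 = -42
New det = 4 + -42 = -38

Answer: -38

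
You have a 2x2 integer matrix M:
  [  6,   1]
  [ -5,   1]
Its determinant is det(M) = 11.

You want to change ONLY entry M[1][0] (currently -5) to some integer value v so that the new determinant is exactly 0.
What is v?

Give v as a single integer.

det is linear in entry M[1][0]: det = old_det + (v - -5) * C_10
Cofactor C_10 = -1
Want det = 0: 11 + (v - -5) * -1 = 0
  (v - -5) = -11 / -1 = 11
  v = -5 + (11) = 6

Answer: 6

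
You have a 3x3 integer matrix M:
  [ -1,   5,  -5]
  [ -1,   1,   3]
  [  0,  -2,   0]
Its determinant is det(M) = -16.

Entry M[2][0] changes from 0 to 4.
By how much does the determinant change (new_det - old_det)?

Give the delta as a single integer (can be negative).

Cofactor C_20 = 20
Entry delta = 4 - 0 = 4
Det delta = entry_delta * cofactor = 4 * 20 = 80

Answer: 80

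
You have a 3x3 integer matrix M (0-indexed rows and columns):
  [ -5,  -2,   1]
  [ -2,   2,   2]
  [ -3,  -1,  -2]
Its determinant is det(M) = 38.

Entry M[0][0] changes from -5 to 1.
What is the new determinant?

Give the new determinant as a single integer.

Answer: 26

Derivation:
det is linear in row 0: changing M[0][0] by delta changes det by delta * cofactor(0,0).
Cofactor C_00 = (-1)^(0+0) * minor(0,0) = -2
Entry delta = 1 - -5 = 6
Det delta = 6 * -2 = -12
New det = 38 + -12 = 26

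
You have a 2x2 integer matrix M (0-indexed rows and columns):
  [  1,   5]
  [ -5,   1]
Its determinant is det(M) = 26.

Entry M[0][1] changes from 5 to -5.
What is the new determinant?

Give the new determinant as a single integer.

det is linear in row 0: changing M[0][1] by delta changes det by delta * cofactor(0,1).
Cofactor C_01 = (-1)^(0+1) * minor(0,1) = 5
Entry delta = -5 - 5 = -10
Det delta = -10 * 5 = -50
New det = 26 + -50 = -24

Answer: -24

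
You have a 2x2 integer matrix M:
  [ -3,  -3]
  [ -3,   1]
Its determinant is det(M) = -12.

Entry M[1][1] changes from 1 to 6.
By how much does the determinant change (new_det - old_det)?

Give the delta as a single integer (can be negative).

Answer: -15

Derivation:
Cofactor C_11 = -3
Entry delta = 6 - 1 = 5
Det delta = entry_delta * cofactor = 5 * -3 = -15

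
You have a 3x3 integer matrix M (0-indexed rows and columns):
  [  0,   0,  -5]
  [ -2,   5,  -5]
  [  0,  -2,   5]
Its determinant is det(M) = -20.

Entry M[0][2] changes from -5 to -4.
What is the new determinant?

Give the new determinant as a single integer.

det is linear in row 0: changing M[0][2] by delta changes det by delta * cofactor(0,2).
Cofactor C_02 = (-1)^(0+2) * minor(0,2) = 4
Entry delta = -4 - -5 = 1
Det delta = 1 * 4 = 4
New det = -20 + 4 = -16

Answer: -16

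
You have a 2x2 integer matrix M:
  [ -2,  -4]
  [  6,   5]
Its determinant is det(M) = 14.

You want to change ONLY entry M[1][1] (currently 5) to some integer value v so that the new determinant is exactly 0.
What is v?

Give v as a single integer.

det is linear in entry M[1][1]: det = old_det + (v - 5) * C_11
Cofactor C_11 = -2
Want det = 0: 14 + (v - 5) * -2 = 0
  (v - 5) = -14 / -2 = 7
  v = 5 + (7) = 12

Answer: 12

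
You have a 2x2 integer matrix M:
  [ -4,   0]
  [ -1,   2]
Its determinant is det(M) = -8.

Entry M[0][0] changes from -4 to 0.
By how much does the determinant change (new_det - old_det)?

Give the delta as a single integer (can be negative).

Answer: 8

Derivation:
Cofactor C_00 = 2
Entry delta = 0 - -4 = 4
Det delta = entry_delta * cofactor = 4 * 2 = 8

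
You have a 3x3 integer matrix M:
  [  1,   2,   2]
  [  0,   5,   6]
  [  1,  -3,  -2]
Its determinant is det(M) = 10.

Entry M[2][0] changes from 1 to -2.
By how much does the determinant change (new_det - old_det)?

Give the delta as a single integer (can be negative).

Answer: -6

Derivation:
Cofactor C_20 = 2
Entry delta = -2 - 1 = -3
Det delta = entry_delta * cofactor = -3 * 2 = -6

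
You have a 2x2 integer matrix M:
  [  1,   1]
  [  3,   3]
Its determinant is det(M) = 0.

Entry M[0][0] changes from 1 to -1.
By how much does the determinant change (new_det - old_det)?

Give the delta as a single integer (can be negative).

Answer: -6

Derivation:
Cofactor C_00 = 3
Entry delta = -1 - 1 = -2
Det delta = entry_delta * cofactor = -2 * 3 = -6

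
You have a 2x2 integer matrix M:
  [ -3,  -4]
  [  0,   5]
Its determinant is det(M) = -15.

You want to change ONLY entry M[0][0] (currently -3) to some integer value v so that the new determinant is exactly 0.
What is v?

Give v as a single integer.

det is linear in entry M[0][0]: det = old_det + (v - -3) * C_00
Cofactor C_00 = 5
Want det = 0: -15 + (v - -3) * 5 = 0
  (v - -3) = 15 / 5 = 3
  v = -3 + (3) = 0

Answer: 0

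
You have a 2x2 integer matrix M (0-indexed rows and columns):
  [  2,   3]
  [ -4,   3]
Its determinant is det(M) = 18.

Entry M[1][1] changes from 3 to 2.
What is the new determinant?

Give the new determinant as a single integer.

det is linear in row 1: changing M[1][1] by delta changes det by delta * cofactor(1,1).
Cofactor C_11 = (-1)^(1+1) * minor(1,1) = 2
Entry delta = 2 - 3 = -1
Det delta = -1 * 2 = -2
New det = 18 + -2 = 16

Answer: 16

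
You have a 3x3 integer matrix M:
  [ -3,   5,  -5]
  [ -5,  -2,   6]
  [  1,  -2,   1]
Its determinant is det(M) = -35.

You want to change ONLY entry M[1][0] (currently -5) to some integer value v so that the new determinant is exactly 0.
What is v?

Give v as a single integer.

Answer: 2

Derivation:
det is linear in entry M[1][0]: det = old_det + (v - -5) * C_10
Cofactor C_10 = 5
Want det = 0: -35 + (v - -5) * 5 = 0
  (v - -5) = 35 / 5 = 7
  v = -5 + (7) = 2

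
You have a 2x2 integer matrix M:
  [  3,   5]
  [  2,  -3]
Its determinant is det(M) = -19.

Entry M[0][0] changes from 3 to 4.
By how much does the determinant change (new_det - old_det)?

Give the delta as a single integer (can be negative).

Cofactor C_00 = -3
Entry delta = 4 - 3 = 1
Det delta = entry_delta * cofactor = 1 * -3 = -3

Answer: -3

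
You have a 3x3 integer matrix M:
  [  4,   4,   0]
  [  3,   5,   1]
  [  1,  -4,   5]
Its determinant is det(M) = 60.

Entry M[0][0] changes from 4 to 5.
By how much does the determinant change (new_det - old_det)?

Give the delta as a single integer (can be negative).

Answer: 29

Derivation:
Cofactor C_00 = 29
Entry delta = 5 - 4 = 1
Det delta = entry_delta * cofactor = 1 * 29 = 29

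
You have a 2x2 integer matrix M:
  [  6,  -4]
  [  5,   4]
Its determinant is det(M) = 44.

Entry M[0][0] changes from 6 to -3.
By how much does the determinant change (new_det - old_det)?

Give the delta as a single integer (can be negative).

Cofactor C_00 = 4
Entry delta = -3 - 6 = -9
Det delta = entry_delta * cofactor = -9 * 4 = -36

Answer: -36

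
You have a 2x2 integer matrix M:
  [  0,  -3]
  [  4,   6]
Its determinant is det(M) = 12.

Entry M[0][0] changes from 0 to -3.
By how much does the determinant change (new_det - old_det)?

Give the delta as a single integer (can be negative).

Answer: -18

Derivation:
Cofactor C_00 = 6
Entry delta = -3 - 0 = -3
Det delta = entry_delta * cofactor = -3 * 6 = -18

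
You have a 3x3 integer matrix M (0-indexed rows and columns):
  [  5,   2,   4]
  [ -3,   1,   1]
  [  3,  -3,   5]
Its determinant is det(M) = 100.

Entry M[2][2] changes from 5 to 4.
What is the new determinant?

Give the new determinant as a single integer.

det is linear in row 2: changing M[2][2] by delta changes det by delta * cofactor(2,2).
Cofactor C_22 = (-1)^(2+2) * minor(2,2) = 11
Entry delta = 4 - 5 = -1
Det delta = -1 * 11 = -11
New det = 100 + -11 = 89

Answer: 89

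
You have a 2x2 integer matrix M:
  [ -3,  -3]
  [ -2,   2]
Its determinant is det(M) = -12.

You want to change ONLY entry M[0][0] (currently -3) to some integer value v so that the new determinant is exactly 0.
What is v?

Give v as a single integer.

det is linear in entry M[0][0]: det = old_det + (v - -3) * C_00
Cofactor C_00 = 2
Want det = 0: -12 + (v - -3) * 2 = 0
  (v - -3) = 12 / 2 = 6
  v = -3 + (6) = 3

Answer: 3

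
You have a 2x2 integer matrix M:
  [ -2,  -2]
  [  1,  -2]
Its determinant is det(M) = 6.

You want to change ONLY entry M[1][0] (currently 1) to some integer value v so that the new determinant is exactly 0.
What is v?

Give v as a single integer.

det is linear in entry M[1][0]: det = old_det + (v - 1) * C_10
Cofactor C_10 = 2
Want det = 0: 6 + (v - 1) * 2 = 0
  (v - 1) = -6 / 2 = -3
  v = 1 + (-3) = -2

Answer: -2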